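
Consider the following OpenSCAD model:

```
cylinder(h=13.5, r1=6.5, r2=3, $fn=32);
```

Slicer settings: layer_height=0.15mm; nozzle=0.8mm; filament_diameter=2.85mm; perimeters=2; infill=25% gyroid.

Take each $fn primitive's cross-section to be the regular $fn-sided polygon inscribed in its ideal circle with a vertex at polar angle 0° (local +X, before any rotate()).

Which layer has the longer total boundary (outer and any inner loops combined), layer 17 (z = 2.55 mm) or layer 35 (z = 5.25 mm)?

Layer 17 (z = 2.55): the cone: at t=0.189 of its height the radius interpolates to r₁+(r₂−r₁)t = 5.839, giving a regular 32-gon of that circumradius (perimeter = 2·32·5.839·sin(180°/32) = 36.63 mm). So its perimeter = 36.63 mm. Layer 35 (z = 5.25): the cone: at t=0.389 of its height the radius interpolates to r₁+(r₂−r₁)t = 5.139, giving a regular 32-gon of that circumradius (perimeter = 2·32·5.139·sin(180°/32) = 32.24 mm). So its perimeter = 32.24 mm. Layer 17 is larger (36.63 vs 32.24 mm).

layer 17 (z = 2.55 mm)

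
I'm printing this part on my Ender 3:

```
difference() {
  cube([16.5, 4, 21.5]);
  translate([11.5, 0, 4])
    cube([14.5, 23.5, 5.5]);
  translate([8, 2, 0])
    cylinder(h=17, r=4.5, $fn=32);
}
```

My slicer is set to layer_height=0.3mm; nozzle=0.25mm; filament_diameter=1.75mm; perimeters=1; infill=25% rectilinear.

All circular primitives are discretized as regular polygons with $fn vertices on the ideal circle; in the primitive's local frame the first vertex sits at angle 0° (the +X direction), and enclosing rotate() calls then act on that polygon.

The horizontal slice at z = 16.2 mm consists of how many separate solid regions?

At z = 16.2 mm: the cube is present — its section is the full 16.5×4 rectangle; the cube at (11.5, 0) is not intersected at this z (z outside [4, 9.5]); the cylinder at (8, 2): section is a regular 32-gon, circumradius r=4.5; Subtracting the remaining from the first: starting from the 16.5×4 cube, the r=4.5 cylinder at (8, 2) partially overlaps it — only the 34.66 mm² overlap (of its 63.21 mm²) is removed, clipping the outline — 2 connected regions. The result has 2 disconnected regions.

2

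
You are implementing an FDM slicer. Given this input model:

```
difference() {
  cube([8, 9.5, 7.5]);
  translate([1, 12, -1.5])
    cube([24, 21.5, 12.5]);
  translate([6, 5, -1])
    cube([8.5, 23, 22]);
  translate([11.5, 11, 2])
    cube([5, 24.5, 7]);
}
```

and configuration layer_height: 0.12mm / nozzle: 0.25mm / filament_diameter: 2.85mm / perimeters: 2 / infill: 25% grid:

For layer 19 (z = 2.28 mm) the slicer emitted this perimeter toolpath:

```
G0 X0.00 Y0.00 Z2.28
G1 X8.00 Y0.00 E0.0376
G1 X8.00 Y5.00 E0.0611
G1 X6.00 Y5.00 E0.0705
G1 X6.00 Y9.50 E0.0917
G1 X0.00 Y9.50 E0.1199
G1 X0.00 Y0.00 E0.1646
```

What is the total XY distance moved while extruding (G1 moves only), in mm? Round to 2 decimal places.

Sum the Euclidean lengths of each G1 segment: total = 35.00 mm.

35.00 mm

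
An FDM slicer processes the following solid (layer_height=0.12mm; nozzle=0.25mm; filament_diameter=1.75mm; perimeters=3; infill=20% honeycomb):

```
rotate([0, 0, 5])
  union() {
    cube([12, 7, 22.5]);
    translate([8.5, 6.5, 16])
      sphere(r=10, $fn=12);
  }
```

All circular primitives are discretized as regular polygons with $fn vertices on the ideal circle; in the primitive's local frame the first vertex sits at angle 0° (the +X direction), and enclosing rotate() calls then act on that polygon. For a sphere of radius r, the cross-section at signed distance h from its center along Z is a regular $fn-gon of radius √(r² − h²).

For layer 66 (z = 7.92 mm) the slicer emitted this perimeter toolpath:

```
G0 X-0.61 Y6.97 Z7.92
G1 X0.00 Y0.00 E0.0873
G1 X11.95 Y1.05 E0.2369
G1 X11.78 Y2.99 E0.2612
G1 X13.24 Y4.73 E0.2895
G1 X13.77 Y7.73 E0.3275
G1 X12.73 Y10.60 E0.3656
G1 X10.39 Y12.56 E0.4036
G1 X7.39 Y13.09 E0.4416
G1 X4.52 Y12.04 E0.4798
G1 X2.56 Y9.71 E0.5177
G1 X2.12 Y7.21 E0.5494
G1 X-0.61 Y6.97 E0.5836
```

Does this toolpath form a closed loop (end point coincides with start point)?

Start point (G0): (-0.61, 6.97). End point (last G1): the path returns to the start — closed.

yes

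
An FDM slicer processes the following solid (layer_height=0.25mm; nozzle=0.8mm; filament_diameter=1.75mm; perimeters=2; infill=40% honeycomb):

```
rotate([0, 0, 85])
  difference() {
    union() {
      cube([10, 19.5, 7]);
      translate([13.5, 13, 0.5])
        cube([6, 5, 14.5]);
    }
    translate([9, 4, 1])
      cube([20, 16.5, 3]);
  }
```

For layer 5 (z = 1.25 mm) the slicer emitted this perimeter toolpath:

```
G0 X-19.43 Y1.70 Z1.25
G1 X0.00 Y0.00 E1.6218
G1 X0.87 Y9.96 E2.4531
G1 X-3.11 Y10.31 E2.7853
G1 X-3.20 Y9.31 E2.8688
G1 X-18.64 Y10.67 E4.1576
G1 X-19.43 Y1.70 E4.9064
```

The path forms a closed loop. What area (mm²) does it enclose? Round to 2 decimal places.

Apply the shoelace formula to the sequence of (X, Y) vertices; enclosed area = 179.50 mm².

179.50 mm²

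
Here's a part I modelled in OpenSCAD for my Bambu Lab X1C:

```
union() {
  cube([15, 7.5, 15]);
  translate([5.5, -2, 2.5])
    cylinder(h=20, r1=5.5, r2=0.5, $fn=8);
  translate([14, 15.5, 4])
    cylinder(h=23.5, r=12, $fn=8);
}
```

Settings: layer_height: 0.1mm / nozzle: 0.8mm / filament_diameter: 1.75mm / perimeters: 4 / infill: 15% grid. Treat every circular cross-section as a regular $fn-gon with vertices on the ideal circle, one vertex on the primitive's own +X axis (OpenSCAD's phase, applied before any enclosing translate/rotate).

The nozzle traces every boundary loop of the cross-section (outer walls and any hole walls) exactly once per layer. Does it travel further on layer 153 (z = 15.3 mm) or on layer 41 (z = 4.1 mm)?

Layer 153 (z = 15.3): the cube is absent (z outside [0, 15]); the cone at (5.5, -2): at t=0.640 of its height the radius interpolates to r₁+(r₂−r₁)t = 2.300, giving a regular 8-gon of that circumradius (perimeter = 2·8·2.300·sin(180°/8) = 14.08 mm); the r=12 cylinder at (14, 15.5) gives a regular 8-gon of circumradius 12 (constant along its height) (perimeter = 2·8·12.000·sin(180°/8) = 73.48 mm); Taking the union: the 2 present regions are separate (no shared area or edge), so areas and boundary lengths simply add and each stays a separate island — boundary = 87.56 mm. So its perimeter = 87.56 mm. Layer 41 (z = 4.1): the 15×7.5 cube contributes its full rectangle (perimeter 45.00 mm); the cone at (5.5, -2) (r1=5.5→r2=0.5) has section circumradius 5.100 here — a regular 8-gon (perimeter = 2·8·5.100·sin(180°/8) = 31.23 mm); the r=12 cylinder at (14, 15.5) gives a regular 8-gon of circumradius 12 (constant along its height) (perimeter = 2·8·12.000·sin(180°/8) = 73.48 mm); Merging all regions: the regions partially overlap (shared area 40.91 mm²), so the edge portions inside another operand are dropped and the merged outline is re-measured after clipping — boundary = 105.81 mm. So its perimeter = 105.81 mm. Layer 41 is larger (105.81 vs 87.56 mm).

layer 41 (z = 4.1 mm)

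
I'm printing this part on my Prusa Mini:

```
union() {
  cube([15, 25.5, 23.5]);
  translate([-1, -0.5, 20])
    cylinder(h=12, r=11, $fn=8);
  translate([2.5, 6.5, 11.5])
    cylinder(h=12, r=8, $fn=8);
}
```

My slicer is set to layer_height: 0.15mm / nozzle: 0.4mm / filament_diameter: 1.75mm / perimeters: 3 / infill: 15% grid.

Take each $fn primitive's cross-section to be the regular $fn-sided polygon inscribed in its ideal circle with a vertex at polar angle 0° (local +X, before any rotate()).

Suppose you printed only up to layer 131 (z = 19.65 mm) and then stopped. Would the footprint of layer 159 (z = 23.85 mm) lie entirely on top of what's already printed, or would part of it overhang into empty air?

part overhangs

Compare the two slices. At z = 19.65: the cube is present — its section is the full 15×25.5 rectangle (area 382.50 mm²); the cylinder at (-1, -0.5) is absent (z outside [20, 32]); the r=8 cylinder at (2.5, 6.5) gives a regular 8-gon of circumradius 8 (constant along its height) (area = (8/2)·8.000²·sin(360°/8) = 181.02 mm²); Combining (union): the regions partially overlap — summed areas 563.52 mm² minus the doubly-counted overlap 122.75 mm² gives 440.77 mm² — area = 440.77 mm². At z = 23.85: the cube is absent (z outside [0, 23.5]); the cylinder at (-1, -0.5): section is a regular 8-gon, circumradius r=11 (area = (8/2)·11.000²·sin(360°/8) = 342.24 mm²); the cylinder at (2.5, 6.5) does not reach this height (z outside [11.5, 23.5]); Merging all regions: only the r=11 cylinder at (-1, -0.5) is present, so the union is just that shape — area = 342.24 mm². Checking containment: at z = 23.85 the cross-section extends beyond the z = 19.65 cross-section by about 224.24 mm².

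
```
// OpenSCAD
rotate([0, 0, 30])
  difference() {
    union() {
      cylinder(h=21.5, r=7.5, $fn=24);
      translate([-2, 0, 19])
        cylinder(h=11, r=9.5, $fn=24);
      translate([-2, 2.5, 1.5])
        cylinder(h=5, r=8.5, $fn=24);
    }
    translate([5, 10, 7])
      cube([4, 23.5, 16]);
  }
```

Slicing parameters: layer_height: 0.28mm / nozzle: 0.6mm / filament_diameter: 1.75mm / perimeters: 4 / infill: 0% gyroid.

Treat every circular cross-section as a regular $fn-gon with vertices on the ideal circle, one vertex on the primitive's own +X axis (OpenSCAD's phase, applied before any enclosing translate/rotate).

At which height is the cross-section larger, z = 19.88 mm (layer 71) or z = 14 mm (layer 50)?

Layer 71 (z = 19.88): the cylinder: section is a regular 24-gon, circumradius r=7.5 (area = (24/2)·7.500²·sin(360°/24) = 174.70 mm²); the r=9.5 cylinder at (-2, 0) contributes a regular 24-gon of circumradius 9.5 (area = (24/2)·9.500²·sin(360°/24) = 280.30 mm²); the cylinder at (-2, 2.5) does not reach this height (z outside [1.5, 6.5]); Taking the union: the r=7.5 cylinder lies entirely inside the r=9.5 cylinder at (-2, 0), so the union is just the r=9.5 cylinder at (-2, 0) — area = 280.30 mm²; the cube at (5, 10) (footprint 4×23.5) is included at this height (area 94.00 mm²); Taking the first minus the rest: starting from the result so far (280.30 mm²), the 4×23.5 cube at (5, 10) misses the remaining region (no effect) — area = 280.30 mm²; (whole slice rotated 30° about Z — lengths, areas and connectivity unchanged). So its area = 280.30 mm². Layer 50 (z = 14): the cylinder: section is a regular 24-gon, circumradius r=7.5 (area = (24/2)·7.500²·sin(360°/24) = 174.70 mm²); the cylinder at (-2, 0) is absent (z outside [19, 30]); the cylinder at (-2, 2.5) is not intersected at this z (z outside [1.5, 6.5]); Merging all regions: only the r=7.5 cylinder is present, so the union is just that shape — area = 174.70 mm²; the 4×23.5 cube at (5, 10) contributes its full rectangle (area 94.00 mm²); Taking the first minus the rest: starting from that combined region (174.70 mm²), the 4×23.5 cube at (5, 10) misses the remaining region (no effect) — area = 174.70 mm²; (rotated 30° about Z; rotation is an isometry so areas/perimeters/island counts are preserved). So its area = 174.70 mm². Layer 71 is larger (280.30 vs 174.70 mm²).

layer 71 (z = 19.88 mm)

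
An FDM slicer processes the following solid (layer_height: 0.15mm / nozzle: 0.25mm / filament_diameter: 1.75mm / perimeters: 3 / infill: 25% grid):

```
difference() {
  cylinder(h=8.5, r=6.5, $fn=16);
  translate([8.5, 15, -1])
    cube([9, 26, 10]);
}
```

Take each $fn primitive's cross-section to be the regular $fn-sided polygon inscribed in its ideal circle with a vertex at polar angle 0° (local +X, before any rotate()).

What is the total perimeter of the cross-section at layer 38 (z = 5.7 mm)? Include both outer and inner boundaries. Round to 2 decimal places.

At z = 5.7 mm: the r=6.5 cylinder gives a regular 16-gon of circumradius 6.5 (constant along its height) (perimeter = 2·16·6.500·sin(180°/16) = 40.58 mm); the cube at (8.5, 15) is present — its section is the full 9×26 rectangle (perimeter 70.00 mm); After the difference (first − rest): starting from the r=6.5 cylinder, the 9×26 cube at (8.5, 15) misses the remaining region (no effect) — boundary = 40.58 mm. Overall, the cross-section is a single solid region. Total boundary length (outer) = 40.58 mm.

40.58 mm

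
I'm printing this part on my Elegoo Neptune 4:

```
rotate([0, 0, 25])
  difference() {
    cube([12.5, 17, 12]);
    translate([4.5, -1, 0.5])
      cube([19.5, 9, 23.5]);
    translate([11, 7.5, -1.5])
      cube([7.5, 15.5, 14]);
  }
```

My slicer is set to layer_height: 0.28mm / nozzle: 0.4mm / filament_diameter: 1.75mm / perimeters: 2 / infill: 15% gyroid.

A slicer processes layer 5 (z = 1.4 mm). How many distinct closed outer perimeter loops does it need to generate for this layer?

At z = 1.4 mm: the cube (footprint 12.5×17) is included at this height; the cube at (4.5, -1) (footprint 19.5×9) is included at this height; the cube at (11, 7.5) (footprint 7.5×15.5) is included at this height; Taking the first minus the rest: starting from the 12.5×17 cube, the 19.5×9 cube at (4.5, -1) partially overlaps it — only the 64.00 mm² overlap (of its 175.50 mm²) is removed, clipping the outline; the 7.5×15.5 cube at (11, 7.5) partially overlaps it — only the 13.50 mm² overlap (of its 116.25 mm²) is removed, clipping the outline — 1 connected region; (rotated 25° about Z; rotation is an isometry so areas/perimeters/island counts are preserved). The result has 1 disconnected region.

1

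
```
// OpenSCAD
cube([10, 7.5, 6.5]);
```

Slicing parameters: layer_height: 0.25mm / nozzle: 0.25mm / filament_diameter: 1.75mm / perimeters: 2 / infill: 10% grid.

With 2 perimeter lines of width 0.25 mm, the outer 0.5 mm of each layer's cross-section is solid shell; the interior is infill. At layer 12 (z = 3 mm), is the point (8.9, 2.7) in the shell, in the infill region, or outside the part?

infill

At z = 3 mm: the cube is present — its section is the full 10×7.5 rectangle. Overall, the cross-section is a single solid region. The nearest boundary edge runs (10.00, 0.00)→(10.00, 7.50); distance from the point to it = 1.10 mm. The point is inside the cross-section and 1.10 mm from the nearest boundary — more than the 0.5 mm shell width (2 × 0.25), so it's in the infill interior.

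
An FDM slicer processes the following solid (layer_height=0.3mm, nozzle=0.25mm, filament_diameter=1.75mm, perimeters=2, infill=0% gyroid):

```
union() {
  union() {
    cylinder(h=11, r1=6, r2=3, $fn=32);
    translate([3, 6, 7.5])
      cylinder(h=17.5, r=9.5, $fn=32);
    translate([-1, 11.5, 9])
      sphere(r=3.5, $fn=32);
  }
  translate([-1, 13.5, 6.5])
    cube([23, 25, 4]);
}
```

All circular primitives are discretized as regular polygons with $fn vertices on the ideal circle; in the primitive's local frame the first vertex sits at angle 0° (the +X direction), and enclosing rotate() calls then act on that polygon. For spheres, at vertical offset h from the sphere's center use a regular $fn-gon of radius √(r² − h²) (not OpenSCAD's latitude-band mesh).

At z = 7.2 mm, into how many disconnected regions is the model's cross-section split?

2

At z = 7.2 mm: the cone (r1=6→r2=3) has section circumradius 4.036 here — a regular 32-gon; the cylinder at (3, 6) is absent (z outside [7.5, 25]); the r=3.5 sphere at (-1, 11.5) slices to a regular 32-gon of circumradius 3.002 (√(r²−h²) with h=1.8 from center); Merging all regions: the 2 present regions are separate (no shared area or edge), so areas and boundary lengths simply add and each stays a separate island — 2 connected regions; the cube at (-1, 13.5) (footprint 23×25) is included at this height; Merging all regions: the regions partially overlap (shared area 1.53 mm²), so overlapping operands fuse into one piece — 2 connected regions. The result has 2 disconnected regions.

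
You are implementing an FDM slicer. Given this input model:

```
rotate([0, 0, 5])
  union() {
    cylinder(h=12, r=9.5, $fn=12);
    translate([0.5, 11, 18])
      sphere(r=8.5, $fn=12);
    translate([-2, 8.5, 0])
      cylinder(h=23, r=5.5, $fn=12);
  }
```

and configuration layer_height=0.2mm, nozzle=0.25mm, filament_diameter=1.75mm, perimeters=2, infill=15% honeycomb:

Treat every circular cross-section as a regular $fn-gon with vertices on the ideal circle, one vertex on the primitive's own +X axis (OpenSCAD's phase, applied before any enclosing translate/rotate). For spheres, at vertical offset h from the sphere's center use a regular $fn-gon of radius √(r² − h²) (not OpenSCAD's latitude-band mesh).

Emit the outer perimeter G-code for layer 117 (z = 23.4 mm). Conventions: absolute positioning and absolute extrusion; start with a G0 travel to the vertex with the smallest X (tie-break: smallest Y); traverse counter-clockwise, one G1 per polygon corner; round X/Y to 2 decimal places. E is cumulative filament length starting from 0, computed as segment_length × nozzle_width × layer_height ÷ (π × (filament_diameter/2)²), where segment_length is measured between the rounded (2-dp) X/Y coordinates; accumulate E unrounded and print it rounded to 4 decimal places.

G0 X-7.00 Y10.43 Z23.40
G1 X-5.84 Y7.24 E0.0706
G1 X-3.23 Y5.05 E0.1414
G1 X0.11 Y4.46 E0.2119
G1 X3.30 Y5.62 E0.2825
G1 X5.49 Y8.23 E0.3533
G1 X6.08 Y11.57 E0.4238
G1 X4.92 Y14.77 E0.4945
G1 X2.31 Y16.95 E0.5652
G1 X-1.03 Y17.54 E0.6357
G1 X-4.23 Y16.38 E0.7065
G1 X-6.41 Y13.78 E0.7770
G1 X-7.00 Y10.43 E0.8477

At z = 23.4 mm: the cylinder does not reach this height (z outside [0, 12]); the r=8.5 sphere at (0.5, 11) contributes a regular 12-gon of circumradius √(8.5²−5.4²) = 6.564; the cylinder at (-2, 8.5) does not reach this height (z outside [0, 23]); Taking the union: only the r=8.5 sphere at (0.5, 11) is present, so the union is just that shape — 1 connected region; (rotated 5° about Z; rotation is an isometry so areas/perimeters/island counts are preserved). The outline is a single polygon with 12 vertices. Extrusion per mm of travel: 0.25 × 0.2 / (π × 0.875²) = 0.020788. Accumulating E over each segment gives final E = 0.8477.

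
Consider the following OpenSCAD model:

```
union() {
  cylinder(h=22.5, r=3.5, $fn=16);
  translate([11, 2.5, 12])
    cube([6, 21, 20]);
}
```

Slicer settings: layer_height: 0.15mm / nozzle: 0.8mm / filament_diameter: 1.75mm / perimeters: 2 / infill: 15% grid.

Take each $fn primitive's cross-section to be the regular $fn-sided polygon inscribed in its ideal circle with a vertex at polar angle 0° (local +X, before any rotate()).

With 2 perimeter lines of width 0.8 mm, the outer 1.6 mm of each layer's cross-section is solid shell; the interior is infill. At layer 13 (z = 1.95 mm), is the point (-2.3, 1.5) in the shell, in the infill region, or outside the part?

shell

At z = 1.95 mm: the cylinder: section is a regular 16-gon, circumradius r=3.5; the cube at (11, 2.5) is absent (z outside [12, 32]); Combining (union): only the r=3.5 cylinder is present, so the union is just that shape — 1 connected region. Overall, the cross-section is a single solid region. The nearest boundary edge runs (-2.47, 2.47)→(-3.23, 1.34); distance from the point to it = 0.69 mm. The point is inside the cross-section, 0.69 mm from the nearest boundary — within the 1.6 mm shell band (2 × 0.8).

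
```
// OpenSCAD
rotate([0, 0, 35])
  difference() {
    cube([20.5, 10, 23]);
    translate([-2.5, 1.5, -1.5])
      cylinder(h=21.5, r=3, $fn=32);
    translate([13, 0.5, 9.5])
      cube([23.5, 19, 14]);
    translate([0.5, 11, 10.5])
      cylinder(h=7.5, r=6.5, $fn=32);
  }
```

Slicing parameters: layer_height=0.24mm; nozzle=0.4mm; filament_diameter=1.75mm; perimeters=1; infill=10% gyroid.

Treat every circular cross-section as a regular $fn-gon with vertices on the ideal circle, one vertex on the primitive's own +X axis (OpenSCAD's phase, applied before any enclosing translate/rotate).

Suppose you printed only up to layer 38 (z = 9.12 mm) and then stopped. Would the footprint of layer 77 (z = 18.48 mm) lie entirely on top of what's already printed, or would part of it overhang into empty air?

entirely on top

Compare the two slices. At z = 9.12: the cube is present — its section is the full 20.5×10 rectangle (area 205.00 mm²); the r=3 cylinder at (-2.5, 1.5) gives a regular 32-gon of circumradius 3 (constant along its height) (area = (32/2)·3.000²·sin(360°/32) = 28.09 mm²); the cube at (13, 0.5) does not reach this height (z outside [9.5, 23.5]); the cylinder at (0.5, 11) does not reach this height (z outside [10.5, 18]); Taking the first minus the rest: starting from the 20.5×10 cube (205.00 mm²), the r=3 cylinder at (-2.5, 1.5) partially overlaps it — only the 1.08 mm² overlap (of its 28.09 mm²) is removed, clipping the outline — area = 203.92 mm²; (whole slice rotated 35° about Z — lengths, areas and connectivity unchanged). At z = 18.48: the 20.5×10 cube contributes its full rectangle (area 205.00 mm²); the r=3 cylinder at (-2.5, 1.5) gives a regular 32-gon of circumradius 3 (constant along its height) (area = (32/2)·3.000²·sin(360°/32) = 28.09 mm²); the cube at (13, 0.5) is present — its section is the full 23.5×19 rectangle (area 446.50 mm²); the cylinder at (0.5, 11) does not reach this height (z outside [10.5, 18]); Taking the first minus the rest: starting from the 20.5×10 cube (205.00 mm²), the r=3 cylinder at (-2.5, 1.5) partially overlaps it — only the 1.08 mm² overlap (of its 28.09 mm²) is removed, clipping the outline; the 23.5×19 cube at (13, 0.5) partially overlaps it — only the 71.25 mm² overlap (of its 446.50 mm²) is removed, clipping the outline — area = 132.67 mm²; (rotated 35° about Z; rotation is an isometry so areas/perimeters/island counts are preserved). Checking containment: the cross-section at z = 18.48 is a subset of the cross-section at z = 9.12.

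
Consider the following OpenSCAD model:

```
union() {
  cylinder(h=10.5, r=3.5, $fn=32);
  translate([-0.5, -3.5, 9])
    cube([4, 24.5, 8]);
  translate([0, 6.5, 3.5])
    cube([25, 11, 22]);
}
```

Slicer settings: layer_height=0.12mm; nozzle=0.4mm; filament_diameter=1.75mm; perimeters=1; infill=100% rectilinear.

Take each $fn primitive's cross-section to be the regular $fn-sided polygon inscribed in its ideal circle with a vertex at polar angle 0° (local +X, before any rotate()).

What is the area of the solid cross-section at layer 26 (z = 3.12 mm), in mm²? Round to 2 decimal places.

At z = 3.12 mm: the r=3.5 cylinder gives a regular 32-gon of circumradius 3.5 (constant along its height) (area = (32/2)·3.500²·sin(360°/32) = 38.24 mm²); the cube at (-0.5, -3.5) is not intersected at this z (z outside [9, 17]); the cube at (0, 6.5) does not reach this height (z outside [3.5, 25.5]); Combining (union): only the r=3.5 cylinder is present, so the union is just that shape — area = 38.24 mm². Overall, the cross-section is a single solid region. Net area = 38.24 mm².

38.24 mm²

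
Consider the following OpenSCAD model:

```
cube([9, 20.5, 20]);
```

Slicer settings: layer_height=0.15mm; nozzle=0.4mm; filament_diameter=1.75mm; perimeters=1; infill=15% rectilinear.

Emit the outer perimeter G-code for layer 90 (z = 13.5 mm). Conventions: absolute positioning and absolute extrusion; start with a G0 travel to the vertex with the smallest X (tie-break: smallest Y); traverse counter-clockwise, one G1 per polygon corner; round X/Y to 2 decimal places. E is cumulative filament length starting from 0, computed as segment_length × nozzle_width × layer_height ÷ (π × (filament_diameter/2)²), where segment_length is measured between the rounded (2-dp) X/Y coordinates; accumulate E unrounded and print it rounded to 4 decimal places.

At z = 13.5 mm: the cube (footprint 9×20.5) is included at this height. The outline is a single polygon with 4 vertices. Extrusion per mm of travel: 0.4 × 0.15 / (π × 0.875²) = 0.024945. Accumulating E over each segment gives final E = 1.4718.

G0 X0.00 Y0.00 Z13.50
G1 X9.00 Y0.00 E0.2245
G1 X9.00 Y20.50 E0.7359
G1 X0.00 Y20.50 E0.9604
G1 X0.00 Y0.00 E1.4718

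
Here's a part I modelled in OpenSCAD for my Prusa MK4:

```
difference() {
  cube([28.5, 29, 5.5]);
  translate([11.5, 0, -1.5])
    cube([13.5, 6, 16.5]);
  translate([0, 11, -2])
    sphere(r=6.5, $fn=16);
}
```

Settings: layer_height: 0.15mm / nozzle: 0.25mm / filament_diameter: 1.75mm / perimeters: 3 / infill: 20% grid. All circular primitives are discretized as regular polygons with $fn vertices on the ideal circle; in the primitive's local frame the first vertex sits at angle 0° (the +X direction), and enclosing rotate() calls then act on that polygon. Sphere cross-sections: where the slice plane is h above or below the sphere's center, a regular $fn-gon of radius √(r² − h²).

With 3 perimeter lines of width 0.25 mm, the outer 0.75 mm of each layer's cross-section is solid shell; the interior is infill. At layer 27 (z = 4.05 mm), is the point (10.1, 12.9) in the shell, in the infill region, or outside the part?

At z = 4.05 mm: the cube (footprint 28.5×29) is included at this height; the cube at (11.5, 0) is present — its section is the full 13.5×6 rectangle; the r=6.5 sphere at (0, 11) contributes a regular 16-gon of circumradius √(6.5²−6.05²) = 2.376; Subtracting the remaining from the first: starting from the 28.5×29 cube, the 13.5×6 cube at (11.5, 0) lies inside it touching the edge (removes its full 81.00 mm²); the r=6.5 sphere at (0, 11) partially overlaps it — only the 8.64 mm² overlap (of its 17.29 mm²) is removed, clipping the outline — 1 connected region. Overall, the cross-section is a single solid region. The nearest boundary edge runs (25.00, 6.00)→(11.50, 6.00); distance from the point to it = 7.04 mm. The point is inside the cross-section and 7.04 mm from the nearest boundary — more than the 0.75 mm shell width (3 × 0.25), so it's in the infill interior.

infill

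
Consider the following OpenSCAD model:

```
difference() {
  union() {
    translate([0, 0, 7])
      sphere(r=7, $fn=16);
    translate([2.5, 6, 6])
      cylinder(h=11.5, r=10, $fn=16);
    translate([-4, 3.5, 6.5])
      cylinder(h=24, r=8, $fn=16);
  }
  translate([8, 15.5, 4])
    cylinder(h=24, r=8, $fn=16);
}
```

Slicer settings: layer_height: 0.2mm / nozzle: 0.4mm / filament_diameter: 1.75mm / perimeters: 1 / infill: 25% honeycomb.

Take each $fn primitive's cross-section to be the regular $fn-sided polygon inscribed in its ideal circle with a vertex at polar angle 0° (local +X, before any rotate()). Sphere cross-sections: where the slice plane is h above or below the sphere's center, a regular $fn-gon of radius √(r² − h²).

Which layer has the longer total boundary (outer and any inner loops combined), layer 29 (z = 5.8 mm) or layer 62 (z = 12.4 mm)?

Layer 29 (z = 5.8): the sphere: section is a regular 16-gon, circumradius = √(r²−h²) = √(7²−1.2²) = 6.896 (perimeter = 2·16·6.896·sin(180°/16) = 43.05 mm); the cylinder at (2.5, 6) is not intersected at this z (z outside [6, 17.5]); the cylinder at (-4, 3.5) is not intersected at this z (z outside [6.5, 30.5]); Combining (union): only the r=7 sphere is present, so the union is just that shape — boundary = 43.05 mm; the r=8 cylinder at (8, 15.5) contributes a regular 16-gon of circumradius 8 (perimeter = 2·16·8.000·sin(180°/16) = 49.94 mm); Taking the first minus the rest: starting from that combined region, the r=8 cylinder at (8, 15.5) misses the remaining region (no effect) — boundary = 43.05 mm. So its perimeter = 43.05 mm. Layer 62 (z = 12.4): the r=7 sphere contributes a regular 16-gon of circumradius √(7²−5.4²) = 4.454 (perimeter = 2·16·4.454·sin(180°/16) = 27.81 mm); the cylinder at (2.5, 6): section is a regular 16-gon, circumradius r=10 (perimeter = 2·16·10.000·sin(180°/16) = 62.43 mm); the r=8 cylinder at (-4, 3.5) contributes a regular 16-gon of circumradius 8 (perimeter = 2·16·8.000·sin(180°/16) = 49.94 mm); Combining (union): the regions partially overlap (shared area 183.95 mm²), so the edge portions inside another operand are dropped and the merged outline is re-measured after clipping — boundary = 71.12 mm; the r=8 cylinder at (8, 15.5) gives a regular 16-gon of circumradius 8 (constant along its height) (perimeter = 2·16·8.000·sin(180°/16) = 49.94 mm); Subtracting the remaining from the first: starting from the result so far, the r=8 cylinder at (8, 15.5) partially overlaps it — only the 65.48 mm² overlap (of its 195.93 mm²) is removed, clipping the outline — boundary = 72.42 mm. So its perimeter = 72.42 mm. Layer 62 is larger (72.42 vs 43.05 mm).

layer 62 (z = 12.4 mm)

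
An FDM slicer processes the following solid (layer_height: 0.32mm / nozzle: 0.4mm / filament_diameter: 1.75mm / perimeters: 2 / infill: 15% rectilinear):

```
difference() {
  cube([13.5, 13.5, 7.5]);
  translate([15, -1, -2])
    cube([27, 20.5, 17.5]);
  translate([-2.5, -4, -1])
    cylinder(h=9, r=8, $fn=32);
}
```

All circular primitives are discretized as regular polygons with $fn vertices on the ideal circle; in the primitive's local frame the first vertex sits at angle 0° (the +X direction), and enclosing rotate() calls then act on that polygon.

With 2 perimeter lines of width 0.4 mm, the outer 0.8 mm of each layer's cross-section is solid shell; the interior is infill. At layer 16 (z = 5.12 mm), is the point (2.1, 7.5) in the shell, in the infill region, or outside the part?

infill

At z = 5.12 mm: the 13.5×13.5 cube contributes its full rectangle; the 27×20.5 cube at (15, -1) contributes its full rectangle; the r=8 cylinder at (-2.5, -4) contributes a regular 32-gon of circumradius 8; Subtracting the remaining from the first: starting from the 13.5×13.5 cube, the 27×20.5 cube at (15, -1) misses the remaining region (no effect); the r=8 cylinder at (-2.5, -4) partially overlaps it — only the 9.84 mm² overlap (of its 199.77 mm²) is removed, clipping the outline — 1 connected region. Overall, the cross-section is a single solid region. The nearest boundary edge runs (0.00, 3.56)→(0.00, 13.50); distance from the point to it = 2.10 mm. The point is inside the cross-section and 2.10 mm from the nearest boundary — more than the 0.8 mm shell width (2 × 0.4), so it's in the infill interior.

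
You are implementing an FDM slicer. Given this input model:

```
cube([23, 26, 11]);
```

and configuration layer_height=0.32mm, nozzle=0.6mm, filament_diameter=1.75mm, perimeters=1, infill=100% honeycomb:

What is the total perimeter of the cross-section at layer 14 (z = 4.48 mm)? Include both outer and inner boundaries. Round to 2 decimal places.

98.00 mm

At z = 4.48 mm: the cube is present — its section is the full 23×26 rectangle (perimeter 98.00 mm). Overall, the cross-section is a single solid region. Total boundary length (outer) = 98.00 mm.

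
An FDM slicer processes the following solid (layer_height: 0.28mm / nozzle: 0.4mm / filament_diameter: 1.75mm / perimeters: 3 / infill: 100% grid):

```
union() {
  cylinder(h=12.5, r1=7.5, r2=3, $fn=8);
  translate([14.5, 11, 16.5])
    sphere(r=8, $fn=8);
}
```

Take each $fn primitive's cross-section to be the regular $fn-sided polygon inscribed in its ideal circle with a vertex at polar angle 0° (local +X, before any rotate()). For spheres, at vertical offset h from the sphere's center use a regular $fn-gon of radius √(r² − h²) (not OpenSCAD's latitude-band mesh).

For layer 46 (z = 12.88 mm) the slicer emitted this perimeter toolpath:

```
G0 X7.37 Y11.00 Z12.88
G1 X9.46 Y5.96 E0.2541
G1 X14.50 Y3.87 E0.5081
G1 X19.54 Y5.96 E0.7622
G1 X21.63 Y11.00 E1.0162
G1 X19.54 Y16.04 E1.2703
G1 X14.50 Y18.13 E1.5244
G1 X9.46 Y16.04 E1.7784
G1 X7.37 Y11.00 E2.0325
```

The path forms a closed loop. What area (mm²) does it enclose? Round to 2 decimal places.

143.74 mm²

Apply the shoelace formula to the sequence of (X, Y) vertices; enclosed area = 143.74 mm².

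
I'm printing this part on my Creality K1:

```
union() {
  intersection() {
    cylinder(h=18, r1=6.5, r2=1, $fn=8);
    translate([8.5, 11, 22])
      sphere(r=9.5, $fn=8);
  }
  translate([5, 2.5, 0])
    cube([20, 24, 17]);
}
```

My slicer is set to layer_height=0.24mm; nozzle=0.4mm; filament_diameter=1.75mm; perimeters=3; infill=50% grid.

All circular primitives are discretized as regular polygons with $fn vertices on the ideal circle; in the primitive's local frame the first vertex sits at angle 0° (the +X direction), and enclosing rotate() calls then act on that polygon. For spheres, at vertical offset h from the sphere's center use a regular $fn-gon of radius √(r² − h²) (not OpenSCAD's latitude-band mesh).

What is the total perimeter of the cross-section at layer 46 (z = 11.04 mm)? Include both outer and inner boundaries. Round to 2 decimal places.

88.00 mm

At z = 11.04 mm: the cone: at t=0.613 of its height the radius interpolates to r₁+(r₂−r₁)t = 3.127, giving a regular 8-gon of that circumradius (perimeter = 2·8·3.127·sin(180°/8) = 19.14 mm); the sphere at (8.5, 11) does not reach this height (|z−center|=10.960 > r=9.5); Taking the intersection: at least one operand is absent at this height, so nothing remains; the 20×24 cube at (5, 2.5) contributes its full rectangle (perimeter 88.00 mm); Merging all regions: only the 20×24 cube at (5, 2.5) is present, so the union is just that shape — boundary = 88.00 mm. Overall, the cross-section is a single solid region. Total boundary length (outer) = 88.00 mm.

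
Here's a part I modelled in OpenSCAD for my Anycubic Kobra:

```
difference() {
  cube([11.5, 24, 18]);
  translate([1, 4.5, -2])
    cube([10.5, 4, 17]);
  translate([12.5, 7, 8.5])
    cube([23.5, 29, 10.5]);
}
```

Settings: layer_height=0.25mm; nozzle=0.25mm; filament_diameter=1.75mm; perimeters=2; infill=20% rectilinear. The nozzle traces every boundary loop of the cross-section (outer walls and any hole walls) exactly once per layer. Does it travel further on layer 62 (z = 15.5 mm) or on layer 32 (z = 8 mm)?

Layer 62 (z = 15.5): the 11.5×24 cube contributes its full rectangle (perimeter 71.00 mm); the cube at (1, 4.5) does not reach this height (z outside [-2, 15]); the cube at (12.5, 7) (footprint 23.5×29) is included at this height (perimeter 105.00 mm); Subtracting the remaining from the first: starting from the 11.5×24 cube, the 23.5×29 cube at (12.5, 7) misses the remaining region (no effect) — boundary = 71.00 mm. So its perimeter = 71.00 mm. Layer 32 (z = 8): the 11.5×24 cube contributes its full rectangle (perimeter 71.00 mm); the cube at (1, 4.5) (footprint 10.5×4) is included at this height (perimeter 29.00 mm); the cube at (12.5, 7) is not intersected at this z (z outside [8.5, 19]); Subtracting the remaining from the first: starting from the 11.5×24 cube, the 10.5×4 cube at (1, 4.5) lies inside it touching the edge (removes its full 42.00 mm²) — boundary = 92.00 mm. So its perimeter = 92.00 mm. Layer 32 is larger (92.00 vs 71.00 mm).

layer 32 (z = 8 mm)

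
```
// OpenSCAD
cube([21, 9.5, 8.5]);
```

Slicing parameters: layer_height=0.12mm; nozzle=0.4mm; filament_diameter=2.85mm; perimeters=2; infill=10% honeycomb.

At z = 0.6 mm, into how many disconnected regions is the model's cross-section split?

1

At z = 0.6 mm: the cube is present — its section is the full 21×9.5 rectangle. The result has 1 disconnected region.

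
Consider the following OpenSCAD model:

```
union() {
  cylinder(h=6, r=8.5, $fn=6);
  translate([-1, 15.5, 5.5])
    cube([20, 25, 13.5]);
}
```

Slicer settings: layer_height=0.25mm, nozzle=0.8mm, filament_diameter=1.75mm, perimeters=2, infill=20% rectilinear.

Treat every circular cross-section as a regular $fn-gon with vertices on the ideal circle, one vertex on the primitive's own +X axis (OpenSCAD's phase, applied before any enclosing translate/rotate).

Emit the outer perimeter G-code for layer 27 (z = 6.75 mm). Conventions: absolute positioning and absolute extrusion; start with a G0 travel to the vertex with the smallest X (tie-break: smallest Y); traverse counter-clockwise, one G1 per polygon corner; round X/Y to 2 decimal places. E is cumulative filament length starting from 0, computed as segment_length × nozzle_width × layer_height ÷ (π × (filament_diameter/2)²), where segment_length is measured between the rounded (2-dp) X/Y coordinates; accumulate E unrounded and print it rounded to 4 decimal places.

G0 X-1.00 Y15.50 Z6.75
G1 X19.00 Y15.50 E1.6630
G1 X19.00 Y40.50 E3.7418
G1 X-1.00 Y40.50 E5.4048
G1 X-1.00 Y15.50 E7.4835

At z = 6.75 mm: the cylinder does not reach this height (z outside [0, 6]); the cube at (-1, 15.5) (footprint 20×25) is included at this height; Taking the union: only the 20×25 cube at (-1, 15.5) is present, so the union is just that shape — 1 connected region. The outline is a single polygon with 4 vertices. Extrusion per mm of travel: 0.8 × 0.25 / (π × 0.875²) = 0.083150. Accumulating E over each segment gives final E = 7.4835.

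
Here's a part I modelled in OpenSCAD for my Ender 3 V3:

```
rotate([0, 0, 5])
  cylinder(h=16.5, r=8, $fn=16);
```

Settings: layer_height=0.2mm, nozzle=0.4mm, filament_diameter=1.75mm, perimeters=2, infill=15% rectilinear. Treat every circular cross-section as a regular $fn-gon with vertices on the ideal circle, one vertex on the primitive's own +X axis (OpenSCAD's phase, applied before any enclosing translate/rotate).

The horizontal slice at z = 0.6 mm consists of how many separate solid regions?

1

At z = 0.6 mm: the cylinder: section is a regular 16-gon, circumradius r=8; (rotated 5° about Z; rotation is an isometry so areas/perimeters/island counts are preserved). The result has 1 disconnected region.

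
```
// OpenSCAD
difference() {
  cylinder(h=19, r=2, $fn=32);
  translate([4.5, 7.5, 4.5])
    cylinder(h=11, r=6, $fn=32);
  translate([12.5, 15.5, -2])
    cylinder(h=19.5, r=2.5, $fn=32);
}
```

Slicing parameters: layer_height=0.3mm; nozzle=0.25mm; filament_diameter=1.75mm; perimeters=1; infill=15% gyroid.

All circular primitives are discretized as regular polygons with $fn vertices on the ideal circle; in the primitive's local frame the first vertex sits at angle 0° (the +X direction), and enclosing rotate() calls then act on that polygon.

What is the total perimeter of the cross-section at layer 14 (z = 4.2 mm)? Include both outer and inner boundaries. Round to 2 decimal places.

12.55 mm

At z = 4.2 mm: the cylinder: section is a regular 32-gon, circumradius r=2 (perimeter = 2·32·2.000·sin(180°/32) = 12.55 mm); the cylinder at (4.5, 7.5) is not intersected at this z (z outside [4.5, 15.5]); the r=2.5 cylinder at (12.5, 15.5) gives a regular 32-gon of circumradius 2.5 (constant along its height) (perimeter = 2·32·2.500·sin(180°/32) = 15.68 mm); After the difference (first − rest): starting from the r=2 cylinder, the r=2.5 cylinder at (12.5, 15.5) misses the remaining region (no effect) — boundary = 12.55 mm. Overall, the cross-section is a single solid region. Total boundary length (outer) = 12.55 mm.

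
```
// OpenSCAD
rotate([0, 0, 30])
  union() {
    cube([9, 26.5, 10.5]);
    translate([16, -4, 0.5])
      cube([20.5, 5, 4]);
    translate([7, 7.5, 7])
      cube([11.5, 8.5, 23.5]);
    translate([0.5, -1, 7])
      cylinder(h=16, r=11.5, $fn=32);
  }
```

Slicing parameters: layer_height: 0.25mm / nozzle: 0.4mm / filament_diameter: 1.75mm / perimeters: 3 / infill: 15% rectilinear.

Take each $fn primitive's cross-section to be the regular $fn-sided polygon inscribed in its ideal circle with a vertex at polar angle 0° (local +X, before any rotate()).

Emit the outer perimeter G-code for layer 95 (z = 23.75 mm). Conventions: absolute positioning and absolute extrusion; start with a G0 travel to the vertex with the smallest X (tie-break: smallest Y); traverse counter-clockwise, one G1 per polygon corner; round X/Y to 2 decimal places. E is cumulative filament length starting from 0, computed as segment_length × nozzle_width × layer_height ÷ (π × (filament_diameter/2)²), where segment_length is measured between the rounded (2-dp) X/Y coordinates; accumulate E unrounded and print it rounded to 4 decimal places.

G0 X-1.94 Y17.36 Z23.75
G1 X2.31 Y10.00 E0.3533
G1 X12.27 Y15.75 E0.8315
G1 X8.02 Y23.11 E1.1848
G1 X-1.94 Y17.36 E1.6630

At z = 23.75 mm: the cube is absent (z outside [0, 10.5]); the cube at (16, -4) is absent (z outside [0.5, 4.5]); the 11.5×8.5 cube at (7, 7.5) contributes its full rectangle; the cylinder at (0.5, -1) does not reach this height (z outside [7, 23]); Combining (union): only the 11.5×8.5 cube at (7, 7.5) is present, so the union is just that shape — 1 connected region; (rotated 30° about Z; rotation is an isometry so areas/perimeters/island counts are preserved). The outline is a single polygon with 4 vertices. Extrusion per mm of travel: 0.4 × 0.25 / (π × 0.875²) = 0.041575. Accumulating E over each segment gives final E = 1.6630.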